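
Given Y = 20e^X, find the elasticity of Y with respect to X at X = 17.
Elasticity = 17

Elasticity = (dY/dX) · (X/Y)

dY/dX = 20·e^X
At X = 17: dY/dX = 20·e^17, Y = 20·e^17

Elasticity = (20·e^17) · (17 / (20·e^17)) = 17

Interpretation: for a small percentage change in X, the percentage change in Y is approximately 17.00 times as large.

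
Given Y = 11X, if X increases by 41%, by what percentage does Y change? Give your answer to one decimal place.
41.0%

For Y = 11X:
If X → X(1 + 0.41)
Then Y → Y · (1 + 0.41)^1
     = Y · 1.4100

Percentage change = ((1 + 0.41)^1 − 1) × 100% = 41.0%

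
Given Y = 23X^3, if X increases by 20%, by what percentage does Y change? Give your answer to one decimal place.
72.8%

For Y = 23X^3:
If X → X(1 + 0.2)
Then Y → Y · (1 + 0.2)^3
     = Y · 1.7280

Percentage change = ((1 + 0.2)^3 − 1) × 100% = 72.8%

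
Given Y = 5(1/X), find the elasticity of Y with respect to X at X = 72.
Elasticity = -1

Elasticity = (dY/dX) · (X/Y)

dY/dX = -5/X²
At X = 72: dY/dX = -5/5184, Y = 5/72

Elasticity = (-5/5184) · (72 / (5/72)) = -1

Interpretation: for a small percentage change in X, the percentage change in Y is approximately -1.00 times as large.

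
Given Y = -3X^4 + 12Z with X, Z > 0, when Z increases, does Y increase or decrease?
Y increases

Taking the partial derivative:
∂Y/∂Z = 12

∂Y/∂Z = 12 > 0 (assuming positive values)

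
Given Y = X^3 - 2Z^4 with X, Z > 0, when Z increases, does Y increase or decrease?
Y decreases

Taking the partial derivative:
∂Y/∂Z = -8Z^3

∂Y/∂Z = -8Z^3 < 0 (assuming positive values)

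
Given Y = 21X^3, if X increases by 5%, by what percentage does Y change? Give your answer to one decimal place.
15.8%

For Y = 21X^3:
If X → X(1 + 0.05)
Then Y → Y · (1 + 0.05)^3
     ≈ Y · 1.1576

Percentage change = ((1 + 0.05)^3 − 1) × 100% ≈ 15.8%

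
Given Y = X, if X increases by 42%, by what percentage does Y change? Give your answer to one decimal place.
42.0%

For Y = X:
If X → X(1 + 0.42)
Then Y → Y · (1 + 0.42)^1
     = Y · 1.4200

Percentage change = ((1 + 0.42)^1 − 1) × 100% = 42.0%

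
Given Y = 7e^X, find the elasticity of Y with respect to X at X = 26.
Elasticity = 26

Elasticity = (dY/dX) · (X/Y)

dY/dX = 7·e^X
At X = 26: dY/dX = 7·e^26, Y = 7·e^26

Elasticity = (7·e^26) · (26 / (7·e^26)) = 26

Interpretation: for a small percentage change in X, the percentage change in Y is approximately 26.00 times as large.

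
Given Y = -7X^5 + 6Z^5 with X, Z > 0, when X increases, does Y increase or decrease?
Y decreases

Taking the partial derivative:
∂Y/∂X = -35X^4

∂Y/∂X = -35X^4 < 0 (assuming positive values)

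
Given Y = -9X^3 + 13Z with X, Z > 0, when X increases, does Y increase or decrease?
Y decreases

Taking the partial derivative:
∂Y/∂X = -27X^2

∂Y/∂X = -27X^2 < 0 (assuming positive values)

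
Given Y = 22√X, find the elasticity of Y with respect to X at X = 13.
Elasticity = 1/2

Elasticity = (dY/dX) · (X/Y)

dY/dX = 11/√X
At X = 13: dY/dX = 11·√13/13, Y = 22·√13

Elasticity = (11·√13/13) · (13 / (22·√13)) = 1/2

Interpretation: for a small percentage change in X, the percentage change in Y is approximately 0.50 times as large.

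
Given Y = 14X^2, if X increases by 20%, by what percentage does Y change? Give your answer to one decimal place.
44.0%

For Y = 14X^2:
If X → X(1 + 0.2)
Then Y → Y · (1 + 0.2)^2
     = Y · 1.4400

Percentage change = ((1 + 0.2)^2 − 1) × 100% = 44.0%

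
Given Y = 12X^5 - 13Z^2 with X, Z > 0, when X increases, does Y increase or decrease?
Y increases

Taking the partial derivative:
∂Y/∂X = 60X^4

∂Y/∂X = 60X^4 > 0 (assuming positive values)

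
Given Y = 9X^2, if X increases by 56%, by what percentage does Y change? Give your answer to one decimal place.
143.4%

For Y = 9X^2:
If X → X(1 + 0.56)
Then Y → Y · (1 + 0.56)^2
     = Y · 2.4336

Percentage change = ((1 + 0.56)^2 − 1) × 100% ≈ 143.4%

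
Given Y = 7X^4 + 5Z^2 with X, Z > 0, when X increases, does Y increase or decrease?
Y increases

Taking the partial derivative:
∂Y/∂X = 28X^3

∂Y/∂X = 28X^3 > 0 (assuming positive values)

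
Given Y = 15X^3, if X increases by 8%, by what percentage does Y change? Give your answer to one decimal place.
26.0%

For Y = 15X^3:
If X → X(1 + 0.08)
Then Y → Y · (1 + 0.08)^3
     ≈ Y · 1.2597

Percentage change = ((1 + 0.08)^3 − 1) × 100% ≈ 26.0%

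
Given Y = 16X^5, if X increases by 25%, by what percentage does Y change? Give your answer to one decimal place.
205.2%

For Y = 16X^5:
If X → X(1 + 0.25)
Then Y → Y · (1 + 0.25)^5
     ≈ Y · 3.0518

Percentage change = ((1 + 0.25)^5 − 1) × 100% ≈ 205.2%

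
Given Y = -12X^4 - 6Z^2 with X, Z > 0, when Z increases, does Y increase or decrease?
Y decreases

Taking the partial derivative:
∂Y/∂Z = -12Z

∂Y/∂Z = -12Z < 0 (assuming positive values)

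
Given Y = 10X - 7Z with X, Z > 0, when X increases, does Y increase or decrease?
Y increases

Taking the partial derivative:
∂Y/∂X = 10

∂Y/∂X = 10 > 0 (assuming positive values)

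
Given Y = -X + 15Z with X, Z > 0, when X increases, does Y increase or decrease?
Y decreases

Taking the partial derivative:
∂Y/∂X = -1

∂Y/∂X = -1 < 0 (assuming positive values)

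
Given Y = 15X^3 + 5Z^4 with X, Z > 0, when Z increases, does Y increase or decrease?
Y increases

Taking the partial derivative:
∂Y/∂Z = 20Z^3

∂Y/∂Z = 20Z^3 > 0 (assuming positive values)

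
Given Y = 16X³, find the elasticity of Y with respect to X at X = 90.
Elasticity = 3

Elasticity = (dY/dX) · (X/Y)

dY/dX = 48·X²
At X = 90: dY/dX = 388800, Y = 11664000

Elasticity = 388800 · (90 / 11664000) = 3

Interpretation: for a small percentage change in X, the percentage change in Y is approximately 3.00 times as large.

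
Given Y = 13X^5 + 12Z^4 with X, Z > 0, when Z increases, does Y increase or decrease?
Y increases

Taking the partial derivative:
∂Y/∂Z = 48Z^3

∂Y/∂Z = 48Z^3 > 0 (assuming positive values)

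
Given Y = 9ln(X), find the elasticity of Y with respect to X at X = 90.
Elasticity = 1/ln(90) ≈ 0.2222

Elasticity = (dY/dX) · (X/Y)

dY/dX = 9/X
At X = 90: dY/dX = 1/10, Y = 9·ln(90)

Elasticity = (1/10) · (90 / (9·ln(90))) = 1/ln(90) ≈ 0.2222

Interpretation: for a small percentage change in X, the percentage change in Y is approximately 0.22 times as large.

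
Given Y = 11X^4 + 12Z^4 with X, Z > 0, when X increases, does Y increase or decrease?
Y increases

Taking the partial derivative:
∂Y/∂X = 44X^3

∂Y/∂X = 44X^3 > 0 (assuming positive values)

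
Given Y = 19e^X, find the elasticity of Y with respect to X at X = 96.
Elasticity = 96

Elasticity = (dY/dX) · (X/Y)

dY/dX = 19·e^X
At X = 96: dY/dX = 19·e^96, Y = 19·e^96

Elasticity = (19·e^96) · (96 / (19·e^96)) = 96

Interpretation: for a small percentage change in X, the percentage change in Y is approximately 96.00 times as large.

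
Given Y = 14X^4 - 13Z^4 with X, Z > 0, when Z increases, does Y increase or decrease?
Y decreases

Taking the partial derivative:
∂Y/∂Z = -52Z^3

∂Y/∂Z = -52Z^3 < 0 (assuming positive values)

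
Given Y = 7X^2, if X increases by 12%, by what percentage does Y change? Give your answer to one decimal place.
25.4%

For Y = 7X^2:
If X → X(1 + 0.12)
Then Y → Y · (1 + 0.12)^2
     = Y · 1.2544

Percentage change = ((1 + 0.12)^2 − 1) × 100% ≈ 25.4%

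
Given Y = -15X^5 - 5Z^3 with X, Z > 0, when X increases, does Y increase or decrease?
Y decreases

Taking the partial derivative:
∂Y/∂X = -75X^4

∂Y/∂X = -75X^4 < 0 (assuming positive values)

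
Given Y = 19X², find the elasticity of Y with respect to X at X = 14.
Elasticity = 2

Elasticity = (dY/dX) · (X/Y)

dY/dX = 38·X
At X = 14: dY/dX = 532, Y = 3724

Elasticity = 532 · (14 / 3724) = 2

Interpretation: for a small percentage change in X, the percentage change in Y is approximately 2.00 times as large.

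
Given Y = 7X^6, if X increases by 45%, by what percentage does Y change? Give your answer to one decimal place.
829.4%

For Y = 7X^6:
If X → X(1 + 0.45)
Then Y → Y · (1 + 0.45)^6
     ≈ Y · 9.2941

Percentage change = ((1 + 0.45)^6 − 1) × 100% ≈ 829.4%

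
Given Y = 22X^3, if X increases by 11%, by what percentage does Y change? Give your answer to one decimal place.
36.8%

For Y = 22X^3:
If X → X(1 + 0.11)
Then Y → Y · (1 + 0.11)^3
     ≈ Y · 1.3676

Percentage change = ((1 + 0.11)^3 − 1) × 100% ≈ 36.8%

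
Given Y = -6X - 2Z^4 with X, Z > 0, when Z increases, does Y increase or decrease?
Y decreases

Taking the partial derivative:
∂Y/∂Z = -8Z^3

∂Y/∂Z = -8Z^3 < 0 (assuming positive values)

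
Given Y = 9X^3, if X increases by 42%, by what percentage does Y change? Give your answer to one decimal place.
186.3%

For Y = 9X^3:
If X → X(1 + 0.42)
Then Y → Y · (1 + 0.42)^3
     ≈ Y · 2.8633

Percentage change = ((1 + 0.42)^3 − 1) × 100% ≈ 186.3%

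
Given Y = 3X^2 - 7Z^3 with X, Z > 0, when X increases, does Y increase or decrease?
Y increases

Taking the partial derivative:
∂Y/∂X = 6X

∂Y/∂X = 6X > 0 (assuming positive values)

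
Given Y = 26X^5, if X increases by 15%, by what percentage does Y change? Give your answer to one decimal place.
101.1%

For Y = 26X^5:
If X → X(1 + 0.15)
Then Y → Y · (1 + 0.15)^5
     ≈ Y · 2.0114

Percentage change = ((1 + 0.15)^5 − 1) × 100% ≈ 101.1%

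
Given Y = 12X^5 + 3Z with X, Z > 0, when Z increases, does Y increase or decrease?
Y increases

Taking the partial derivative:
∂Y/∂Z = 3

∂Y/∂Z = 3 > 0 (assuming positive values)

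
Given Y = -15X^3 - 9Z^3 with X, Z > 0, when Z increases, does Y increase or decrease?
Y decreases

Taking the partial derivative:
∂Y/∂Z = -27Z^2

∂Y/∂Z = -27Z^2 < 0 (assuming positive values)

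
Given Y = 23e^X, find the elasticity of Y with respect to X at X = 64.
Elasticity = 64

Elasticity = (dY/dX) · (X/Y)

dY/dX = 23·e^X
At X = 64: dY/dX = 23·e^64, Y = 23·e^64

Elasticity = (23·e^64) · (64 / (23·e^64)) = 64

Interpretation: for a small percentage change in X, the percentage change in Y is approximately 64.00 times as large.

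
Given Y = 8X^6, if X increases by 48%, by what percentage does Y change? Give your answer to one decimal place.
950.9%

For Y = 8X^6:
If X → X(1 + 0.48)
Then Y → Y · (1 + 0.48)^6
     ≈ Y · 10.5092

Percentage change = ((1 + 0.48)^6 − 1) × 100% ≈ 950.9%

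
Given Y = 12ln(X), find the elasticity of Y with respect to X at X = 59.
Elasticity = 1/ln(59) ≈ 0.2452

Elasticity = (dY/dX) · (X/Y)

dY/dX = 12/X
At X = 59: dY/dX = 12/59, Y = 12·ln(59)

Elasticity = (12/59) · (59 / (12·ln(59))) = 1/ln(59) ≈ 0.2452

Interpretation: for a small percentage change in X, the percentage change in Y is approximately 0.25 times as large.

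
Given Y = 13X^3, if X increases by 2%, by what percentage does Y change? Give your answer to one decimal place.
6.1%

For Y = 13X^3:
If X → X(1 + 0.02)
Then Y → Y · (1 + 0.02)^3
     ≈ Y · 1.0612

Percentage change = ((1 + 0.02)^3 − 1) × 100% ≈ 6.1%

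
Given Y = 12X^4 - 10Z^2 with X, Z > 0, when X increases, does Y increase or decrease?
Y increases

Taking the partial derivative:
∂Y/∂X = 48X^3

∂Y/∂X = 48X^3 > 0 (assuming positive values)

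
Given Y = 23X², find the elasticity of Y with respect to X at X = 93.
Elasticity = 2

Elasticity = (dY/dX) · (X/Y)

dY/dX = 46·X
At X = 93: dY/dX = 4278, Y = 198927

Elasticity = 4278 · (93 / 198927) = 2

Interpretation: for a small percentage change in X, the percentage change in Y is approximately 2.00 times as large.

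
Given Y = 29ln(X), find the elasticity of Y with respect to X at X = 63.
Elasticity = 1/ln(63) ≈ 0.2414

Elasticity = (dY/dX) · (X/Y)

dY/dX = 29/X
At X = 63: dY/dX = 29/63, Y = 29·ln(63)

Elasticity = (29/63) · (63 / (29·ln(63))) = 1/ln(63) ≈ 0.2414

Interpretation: for a small percentage change in X, the percentage change in Y is approximately 0.24 times as large.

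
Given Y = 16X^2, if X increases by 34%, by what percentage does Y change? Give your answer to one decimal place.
79.6%

For Y = 16X^2:
If X → X(1 + 0.34)
Then Y → Y · (1 + 0.34)^2
     = Y · 1.7956

Percentage change = ((1 + 0.34)^2 − 1) × 100% ≈ 79.6%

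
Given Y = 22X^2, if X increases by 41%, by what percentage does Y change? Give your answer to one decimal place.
98.8%

For Y = 22X^2:
If X → X(1 + 0.41)
Then Y → Y · (1 + 0.41)^2
     = Y · 1.9881

Percentage change = ((1 + 0.41)^2 − 1) × 100% ≈ 98.8%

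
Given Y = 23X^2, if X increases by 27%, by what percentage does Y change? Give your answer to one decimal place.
61.3%

For Y = 23X^2:
If X → X(1 + 0.27)
Then Y → Y · (1 + 0.27)^2
     = Y · 1.6129

Percentage change = ((1 + 0.27)^2 − 1) × 100% ≈ 61.3%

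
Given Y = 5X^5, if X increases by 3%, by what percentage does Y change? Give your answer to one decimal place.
15.9%

For Y = 5X^5:
If X → X(1 + 0.03)
Then Y → Y · (1 + 0.03)^5
     ≈ Y · 1.1593

Percentage change = ((1 + 0.03)^5 − 1) × 100% ≈ 15.9%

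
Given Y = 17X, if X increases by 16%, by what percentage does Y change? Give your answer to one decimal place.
16.0%

For Y = 17X:
If X → X(1 + 0.16)
Then Y → Y · (1 + 0.16)^1
     = Y · 1.1600

Percentage change = ((1 + 0.16)^1 − 1) × 100% = 16.0%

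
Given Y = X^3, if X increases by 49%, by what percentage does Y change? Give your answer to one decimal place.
230.8%

For Y = X^3:
If X → X(1 + 0.49)
Then Y → Y · (1 + 0.49)^3
     ≈ Y · 3.3079

Percentage change = ((1 + 0.49)^3 − 1) × 100% ≈ 230.8%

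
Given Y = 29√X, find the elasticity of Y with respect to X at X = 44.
Elasticity = 1/2

Elasticity = (dY/dX) · (X/Y)

dY/dX = 29/(2·√X)
At X = 44: dY/dX = 29·√11/44, Y = 58·√11

Elasticity = (29·√11/44) · (44 / (58·√11)) = 1/2

Interpretation: for a small percentage change in X, the percentage change in Y is approximately 0.50 times as large.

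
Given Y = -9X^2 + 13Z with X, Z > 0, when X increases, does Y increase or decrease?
Y decreases

Taking the partial derivative:
∂Y/∂X = -18X

∂Y/∂X = -18X < 0 (assuming positive values)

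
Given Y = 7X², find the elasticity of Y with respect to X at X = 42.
Elasticity = 2

Elasticity = (dY/dX) · (X/Y)

dY/dX = 14·X
At X = 42: dY/dX = 588, Y = 12348

Elasticity = 588 · (42 / 12348) = 2

Interpretation: for a small percentage change in X, the percentage change in Y is approximately 2.00 times as large.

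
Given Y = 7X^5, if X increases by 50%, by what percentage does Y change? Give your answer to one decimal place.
659.4%

For Y = 7X^5:
If X → X(1 + 0.5)
Then Y → Y · (1 + 0.5)^5
     ≈ Y · 7.5938

Percentage change = ((1 + 0.5)^5 − 1) × 100% ≈ 659.4%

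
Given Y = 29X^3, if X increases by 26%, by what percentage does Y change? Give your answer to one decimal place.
100.0%

For Y = 29X^3:
If X → X(1 + 0.26)
Then Y → Y · (1 + 0.26)^3
     ≈ Y · 2.0004

Percentage change = ((1 + 0.26)^3 − 1) × 100% ≈ 100.0%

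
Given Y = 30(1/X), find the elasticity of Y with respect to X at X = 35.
Elasticity = -1

Elasticity = (dY/dX) · (X/Y)

dY/dX = -30/X²
At X = 35: dY/dX = -6/245, Y = 6/7

Elasticity = (-6/245) · (35 / (6/7)) = -1

Interpretation: for a small percentage change in X, the percentage change in Y is approximately -1.00 times as large.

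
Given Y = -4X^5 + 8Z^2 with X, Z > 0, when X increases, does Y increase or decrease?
Y decreases

Taking the partial derivative:
∂Y/∂X = -20X^4

∂Y/∂X = -20X^4 < 0 (assuming positive values)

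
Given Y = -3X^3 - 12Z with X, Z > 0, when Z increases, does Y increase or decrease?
Y decreases

Taking the partial derivative:
∂Y/∂Z = -12

∂Y/∂Z = -12 < 0 (assuming positive values)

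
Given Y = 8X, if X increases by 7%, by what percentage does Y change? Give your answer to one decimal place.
7.0%

For Y = 8X:
If X → X(1 + 0.07)
Then Y → Y · (1 + 0.07)^1
     = Y · 1.0700

Percentage change = ((1 + 0.07)^1 − 1) × 100% = 7.0%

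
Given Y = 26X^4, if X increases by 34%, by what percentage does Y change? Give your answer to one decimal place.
222.4%

For Y = 26X^4:
If X → X(1 + 0.34)
Then Y → Y · (1 + 0.34)^4
     ≈ Y · 3.2242

Percentage change = ((1 + 0.34)^4 − 1) × 100% ≈ 222.4%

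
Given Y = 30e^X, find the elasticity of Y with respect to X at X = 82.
Elasticity = 82

Elasticity = (dY/dX) · (X/Y)

dY/dX = 30·e^X
At X = 82: dY/dX = 30·e^82, Y = 30·e^82

Elasticity = (30·e^82) · (82 / (30·e^82)) = 82

Interpretation: for a small percentage change in X, the percentage change in Y is approximately 82.00 times as large.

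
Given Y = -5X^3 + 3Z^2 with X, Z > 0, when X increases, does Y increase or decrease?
Y decreases

Taking the partial derivative:
∂Y/∂X = -15X^2

∂Y/∂X = -15X^2 < 0 (assuming positive values)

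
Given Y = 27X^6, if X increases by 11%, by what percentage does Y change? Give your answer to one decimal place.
87.0%

For Y = 27X^6:
If X → X(1 + 0.11)
Then Y → Y · (1 + 0.11)^6
     ≈ Y · 1.8704

Percentage change = ((1 + 0.11)^6 − 1) × 100% ≈ 87.0%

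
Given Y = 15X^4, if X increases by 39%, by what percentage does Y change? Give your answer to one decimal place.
273.3%

For Y = 15X^4:
If X → X(1 + 0.39)
Then Y → Y · (1 + 0.39)^4
     ≈ Y · 3.7330

Percentage change = ((1 + 0.39)^4 − 1) × 100% ≈ 273.3%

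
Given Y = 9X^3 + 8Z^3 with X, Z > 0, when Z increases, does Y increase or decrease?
Y increases

Taking the partial derivative:
∂Y/∂Z = 24Z^2

∂Y/∂Z = 24Z^2 > 0 (assuming positive values)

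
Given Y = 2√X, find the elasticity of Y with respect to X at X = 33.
Elasticity = 1/2

Elasticity = (dY/dX) · (X/Y)

dY/dX = 1/√X
At X = 33: dY/dX = √33/33, Y = 2·√33

Elasticity = (√33/33) · (33 / (2·√33)) = 1/2

Interpretation: for a small percentage change in X, the percentage change in Y is approximately 0.50 times as large.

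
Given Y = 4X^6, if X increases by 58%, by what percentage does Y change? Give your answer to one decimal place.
1455.8%

For Y = 4X^6:
If X → X(1 + 0.58)
Then Y → Y · (1 + 0.58)^6
     ≈ Y · 15.5576

Percentage change = ((1 + 0.58)^6 − 1) × 100% ≈ 1455.8%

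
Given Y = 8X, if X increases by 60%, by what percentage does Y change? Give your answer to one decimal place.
60.0%

For Y = 8X:
If X → X(1 + 0.6)
Then Y → Y · (1 + 0.6)^1
     = Y · 1.6000

Percentage change = ((1 + 0.6)^1 − 1) × 100% = 60.0%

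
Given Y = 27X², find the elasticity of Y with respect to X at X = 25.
Elasticity = 2

Elasticity = (dY/dX) · (X/Y)

dY/dX = 54·X
At X = 25: dY/dX = 1350, Y = 16875

Elasticity = 1350 · (25 / 16875) = 2

Interpretation: for a small percentage change in X, the percentage change in Y is approximately 2.00 times as large.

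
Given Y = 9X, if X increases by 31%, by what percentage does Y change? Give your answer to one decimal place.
31.0%

For Y = 9X:
If X → X(1 + 0.31)
Then Y → Y · (1 + 0.31)^1
     = Y · 1.3100

Percentage change = ((1 + 0.31)^1 − 1) × 100% = 31.0%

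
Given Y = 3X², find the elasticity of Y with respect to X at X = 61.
Elasticity = 2

Elasticity = (dY/dX) · (X/Y)

dY/dX = 6·X
At X = 61: dY/dX = 366, Y = 11163

Elasticity = 366 · (61 / 11163) = 2

Interpretation: for a small percentage change in X, the percentage change in Y is approximately 2.00 times as large.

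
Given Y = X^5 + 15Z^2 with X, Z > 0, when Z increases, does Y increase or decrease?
Y increases

Taking the partial derivative:
∂Y/∂Z = 30Z

∂Y/∂Z = 30Z > 0 (assuming positive values)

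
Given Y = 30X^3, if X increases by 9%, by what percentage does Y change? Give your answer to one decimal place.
29.5%

For Y = 30X^3:
If X → X(1 + 0.09)
Then Y → Y · (1 + 0.09)^3
     ≈ Y · 1.2950

Percentage change = ((1 + 0.09)^3 − 1) × 100% ≈ 29.5%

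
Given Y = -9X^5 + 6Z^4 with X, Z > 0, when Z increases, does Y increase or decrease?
Y increases

Taking the partial derivative:
∂Y/∂Z = 24Z^3

∂Y/∂Z = 24Z^3 > 0 (assuming positive values)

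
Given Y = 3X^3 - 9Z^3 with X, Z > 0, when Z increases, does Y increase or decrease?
Y decreases

Taking the partial derivative:
∂Y/∂Z = -27Z^2

∂Y/∂Z = -27Z^2 < 0 (assuming positive values)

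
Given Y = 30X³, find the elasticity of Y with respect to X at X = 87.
Elasticity = 3

Elasticity = (dY/dX) · (X/Y)

dY/dX = 90·X²
At X = 87: dY/dX = 681210, Y = 19755090

Elasticity = 681210 · (87 / 19755090) = 3

Interpretation: for a small percentage change in X, the percentage change in Y is approximately 3.00 times as large.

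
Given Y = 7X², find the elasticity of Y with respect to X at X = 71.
Elasticity = 2

Elasticity = (dY/dX) · (X/Y)

dY/dX = 14·X
At X = 71: dY/dX = 994, Y = 35287

Elasticity = 994 · (71 / 35287) = 2

Interpretation: for a small percentage change in X, the percentage change in Y is approximately 2.00 times as large.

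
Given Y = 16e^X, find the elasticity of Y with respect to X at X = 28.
Elasticity = 28

Elasticity = (dY/dX) · (X/Y)

dY/dX = 16·e^X
At X = 28: dY/dX = 16·e^28, Y = 16·e^28

Elasticity = (16·e^28) · (28 / (16·e^28)) = 28

Interpretation: for a small percentage change in X, the percentage change in Y is approximately 28.00 times as large.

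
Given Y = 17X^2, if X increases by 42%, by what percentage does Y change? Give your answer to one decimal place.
101.6%

For Y = 17X^2:
If X → X(1 + 0.42)
Then Y → Y · (1 + 0.42)^2
     = Y · 2.0164

Percentage change = ((1 + 0.42)^2 − 1) × 100% ≈ 101.6%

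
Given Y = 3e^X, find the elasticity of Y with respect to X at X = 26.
Elasticity = 26

Elasticity = (dY/dX) · (X/Y)

dY/dX = 3·e^X
At X = 26: dY/dX = 3·e^26, Y = 3·e^26

Elasticity = (3·e^26) · (26 / (3·e^26)) = 26

Interpretation: for a small percentage change in X, the percentage change in Y is approximately 26.00 times as large.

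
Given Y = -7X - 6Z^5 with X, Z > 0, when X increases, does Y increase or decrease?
Y decreases

Taking the partial derivative:
∂Y/∂X = -7

∂Y/∂X = -7 < 0 (assuming positive values)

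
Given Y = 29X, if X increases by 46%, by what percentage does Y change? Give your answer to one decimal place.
46.0%

For Y = 29X:
If X → X(1 + 0.46)
Then Y → Y · (1 + 0.46)^1
     = Y · 1.4600

Percentage change = ((1 + 0.46)^1 − 1) × 100% = 46.0%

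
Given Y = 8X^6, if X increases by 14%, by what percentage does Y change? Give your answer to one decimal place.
119.5%

For Y = 8X^6:
If X → X(1 + 0.14)
Then Y → Y · (1 + 0.14)^6
     ≈ Y · 2.1950

Percentage change = ((1 + 0.14)^6 − 1) × 100% ≈ 119.5%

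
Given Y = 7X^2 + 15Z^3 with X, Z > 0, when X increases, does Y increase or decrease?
Y increases

Taking the partial derivative:
∂Y/∂X = 14X

∂Y/∂X = 14X > 0 (assuming positive values)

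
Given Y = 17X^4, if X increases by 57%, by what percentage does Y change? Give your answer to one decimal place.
507.6%

For Y = 17X^4:
If X → X(1 + 0.57)
Then Y → Y · (1 + 0.57)^4
     ≈ Y · 6.0757

Percentage change = ((1 + 0.57)^4 − 1) × 100% ≈ 507.6%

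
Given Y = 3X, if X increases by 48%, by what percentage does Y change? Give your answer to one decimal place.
48.0%

For Y = 3X:
If X → X(1 + 0.48)
Then Y → Y · (1 + 0.48)^1
     = Y · 1.4800

Percentage change = ((1 + 0.48)^1 − 1) × 100% = 48.0%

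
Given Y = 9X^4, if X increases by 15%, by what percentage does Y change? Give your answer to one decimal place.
74.9%

For Y = 9X^4:
If X → X(1 + 0.15)
Then Y → Y · (1 + 0.15)^4
     ≈ Y · 1.7490

Percentage change = ((1 + 0.15)^4 − 1) × 100% ≈ 74.9%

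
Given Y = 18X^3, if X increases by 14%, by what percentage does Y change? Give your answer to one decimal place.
48.2%

For Y = 18X^3:
If X → X(1 + 0.14)
Then Y → Y · (1 + 0.14)^3
     ≈ Y · 1.4815

Percentage change = ((1 + 0.14)^3 − 1) × 100% ≈ 48.2%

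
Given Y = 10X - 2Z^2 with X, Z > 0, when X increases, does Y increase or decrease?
Y increases

Taking the partial derivative:
∂Y/∂X = 10

∂Y/∂X = 10 > 0 (assuming positive values)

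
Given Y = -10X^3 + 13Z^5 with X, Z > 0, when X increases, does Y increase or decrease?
Y decreases

Taking the partial derivative:
∂Y/∂X = -30X^2

∂Y/∂X = -30X^2 < 0 (assuming positive values)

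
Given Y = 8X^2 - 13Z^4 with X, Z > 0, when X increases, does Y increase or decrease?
Y increases

Taking the partial derivative:
∂Y/∂X = 16X

∂Y/∂X = 16X > 0 (assuming positive values)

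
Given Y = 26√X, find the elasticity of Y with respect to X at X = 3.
Elasticity = 1/2

Elasticity = (dY/dX) · (X/Y)

dY/dX = 13/√X
At X = 3: dY/dX = 13·√3/3, Y = 26·√3

Elasticity = (13·√3/3) · (3 / (26·√3)) = 1/2

Interpretation: for a small percentage change in X, the percentage change in Y is approximately 0.50 times as large.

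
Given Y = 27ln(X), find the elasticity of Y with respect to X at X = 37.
Elasticity = 1/ln(37) ≈ 0.2769

Elasticity = (dY/dX) · (X/Y)

dY/dX = 27/X
At X = 37: dY/dX = 27/37, Y = 27·ln(37)

Elasticity = (27/37) · (37 / (27·ln(37))) = 1/ln(37) ≈ 0.2769

Interpretation: for a small percentage change in X, the percentage change in Y is approximately 0.28 times as large.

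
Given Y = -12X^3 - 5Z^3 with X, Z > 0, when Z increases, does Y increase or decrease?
Y decreases

Taking the partial derivative:
∂Y/∂Z = -15Z^2

∂Y/∂Z = -15Z^2 < 0 (assuming positive values)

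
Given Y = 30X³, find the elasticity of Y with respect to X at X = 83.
Elasticity = 3

Elasticity = (dY/dX) · (X/Y)

dY/dX = 90·X²
At X = 83: dY/dX = 620010, Y = 17153610

Elasticity = 620010 · (83 / 17153610) = 3

Interpretation: for a small percentage change in X, the percentage change in Y is approximately 3.00 times as large.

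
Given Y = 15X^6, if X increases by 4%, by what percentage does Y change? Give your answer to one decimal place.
26.5%

For Y = 15X^6:
If X → X(1 + 0.04)
Then Y → Y · (1 + 0.04)^6
     ≈ Y · 1.2653

Percentage change = ((1 + 0.04)^6 − 1) × 100% ≈ 26.5%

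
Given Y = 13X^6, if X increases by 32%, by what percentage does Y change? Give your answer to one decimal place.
429.0%

For Y = 13X^6:
If X → X(1 + 0.32)
Then Y → Y · (1 + 0.32)^6
     ≈ Y · 5.2899

Percentage change = ((1 + 0.32)^6 − 1) × 100% ≈ 429.0%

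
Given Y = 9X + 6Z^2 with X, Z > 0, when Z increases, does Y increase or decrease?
Y increases

Taking the partial derivative:
∂Y/∂Z = 12Z

∂Y/∂Z = 12Z > 0 (assuming positive values)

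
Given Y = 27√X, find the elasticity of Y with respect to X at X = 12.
Elasticity = 1/2

Elasticity = (dY/dX) · (X/Y)

dY/dX = 27/(2·√X)
At X = 12: dY/dX = 9·√3/4, Y = 54·√3

Elasticity = (9·√3/4) · (12 / (54·√3)) = 1/2

Interpretation: for a small percentage change in X, the percentage change in Y is approximately 0.50 times as large.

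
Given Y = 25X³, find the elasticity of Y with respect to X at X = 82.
Elasticity = 3

Elasticity = (dY/dX) · (X/Y)

dY/dX = 75·X²
At X = 82: dY/dX = 504300, Y = 13784200

Elasticity = 504300 · (82 / 13784200) = 3

Interpretation: for a small percentage change in X, the percentage change in Y is approximately 3.00 times as large.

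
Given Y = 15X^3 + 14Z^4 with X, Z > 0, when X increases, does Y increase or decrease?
Y increases

Taking the partial derivative:
∂Y/∂X = 45X^2

∂Y/∂X = 45X^2 > 0 (assuming positive values)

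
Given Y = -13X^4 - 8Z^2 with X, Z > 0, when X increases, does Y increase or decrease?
Y decreases

Taking the partial derivative:
∂Y/∂X = -52X^3

∂Y/∂X = -52X^3 < 0 (assuming positive values)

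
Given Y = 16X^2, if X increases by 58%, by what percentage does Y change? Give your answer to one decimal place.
149.6%

For Y = 16X^2:
If X → X(1 + 0.58)
Then Y → Y · (1 + 0.58)^2
     = Y · 2.4964

Percentage change = ((1 + 0.58)^2 − 1) × 100% ≈ 149.6%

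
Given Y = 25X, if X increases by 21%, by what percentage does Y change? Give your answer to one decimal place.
21.0%

For Y = 25X:
If X → X(1 + 0.21)
Then Y → Y · (1 + 0.21)^1
     = Y · 1.2100

Percentage change = ((1 + 0.21)^1 − 1) × 100% = 21.0%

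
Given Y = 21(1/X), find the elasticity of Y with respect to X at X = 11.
Elasticity = -1

Elasticity = (dY/dX) · (X/Y)

dY/dX = -21/X²
At X = 11: dY/dX = -21/121, Y = 21/11

Elasticity = (-21/121) · (11 / (21/11)) = -1

Interpretation: for a small percentage change in X, the percentage change in Y is approximately -1.00 times as large.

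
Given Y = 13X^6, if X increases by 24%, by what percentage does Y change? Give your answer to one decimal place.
263.5%

For Y = 13X^6:
If X → X(1 + 0.24)
Then Y → Y · (1 + 0.24)^6
     ≈ Y · 3.6352

Percentage change = ((1 + 0.24)^6 − 1) × 100% ≈ 263.5%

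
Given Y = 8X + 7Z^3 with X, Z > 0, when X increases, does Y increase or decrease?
Y increases

Taking the partial derivative:
∂Y/∂X = 8

∂Y/∂X = 8 > 0 (assuming positive values)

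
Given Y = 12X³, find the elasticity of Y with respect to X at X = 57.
Elasticity = 3

Elasticity = (dY/dX) · (X/Y)

dY/dX = 36·X²
At X = 57: dY/dX = 116964, Y = 2222316

Elasticity = 116964 · (57 / 2222316) = 3

Interpretation: for a small percentage change in X, the percentage change in Y is approximately 3.00 times as large.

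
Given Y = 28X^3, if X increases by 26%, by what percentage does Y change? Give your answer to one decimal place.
100.0%

For Y = 28X^3:
If X → X(1 + 0.26)
Then Y → Y · (1 + 0.26)^3
     ≈ Y · 2.0004

Percentage change = ((1 + 0.26)^3 − 1) × 100% ≈ 100.0%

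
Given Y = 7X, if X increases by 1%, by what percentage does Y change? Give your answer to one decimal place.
1.0%

For Y = 7X:
If X → X(1 + 0.01)
Then Y → Y · (1 + 0.01)^1
     = Y · 1.0100

Percentage change = ((1 + 0.01)^1 − 1) × 100% = 1.0%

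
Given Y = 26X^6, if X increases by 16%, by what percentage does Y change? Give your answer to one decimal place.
143.6%

For Y = 26X^6:
If X → X(1 + 0.16)
Then Y → Y · (1 + 0.16)^6
     ≈ Y · 2.4364

Percentage change = ((1 + 0.16)^6 − 1) × 100% ≈ 143.6%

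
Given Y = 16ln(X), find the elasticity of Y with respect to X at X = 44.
Elasticity = 1/ln(44) ≈ 0.2643

Elasticity = (dY/dX) · (X/Y)

dY/dX = 16/X
At X = 44: dY/dX = 4/11, Y = 16·ln(44)

Elasticity = (4/11) · (44 / (16·ln(44))) = 1/ln(44) ≈ 0.2643

Interpretation: for a small percentage change in X, the percentage change in Y is approximately 0.26 times as large.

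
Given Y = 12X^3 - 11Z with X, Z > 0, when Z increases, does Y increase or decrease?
Y decreases

Taking the partial derivative:
∂Y/∂Z = -11

∂Y/∂Z = -11 < 0 (assuming positive values)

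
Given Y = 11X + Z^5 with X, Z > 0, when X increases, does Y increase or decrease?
Y increases

Taking the partial derivative:
∂Y/∂X = 11

∂Y/∂X = 11 > 0 (assuming positive values)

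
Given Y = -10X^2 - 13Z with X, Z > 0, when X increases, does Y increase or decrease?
Y decreases

Taking the partial derivative:
∂Y/∂X = -20X

∂Y/∂X = -20X < 0 (assuming positive values)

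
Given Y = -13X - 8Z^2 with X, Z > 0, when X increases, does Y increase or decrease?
Y decreases

Taking the partial derivative:
∂Y/∂X = -13

∂Y/∂X = -13 < 0 (assuming positive values)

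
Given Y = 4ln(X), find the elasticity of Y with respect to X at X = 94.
Elasticity = 1/ln(94) ≈ 0.2201

Elasticity = (dY/dX) · (X/Y)

dY/dX = 4/X
At X = 94: dY/dX = 2/47, Y = 4·ln(94)

Elasticity = (2/47) · (94 / (4·ln(94))) = 1/ln(94) ≈ 0.2201

Interpretation: for a small percentage change in X, the percentage change in Y is approximately 0.22 times as large.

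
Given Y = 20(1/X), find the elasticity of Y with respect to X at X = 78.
Elasticity = -1

Elasticity = (dY/dX) · (X/Y)

dY/dX = -20/X²
At X = 78: dY/dX = -5/1521, Y = 10/39

Elasticity = (-5/1521) · (78 / (10/39)) = -1

Interpretation: for a small percentage change in X, the percentage change in Y is approximately -1.00 times as large.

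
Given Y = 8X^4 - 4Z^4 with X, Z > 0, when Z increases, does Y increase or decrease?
Y decreases

Taking the partial derivative:
∂Y/∂Z = -16Z^3

∂Y/∂Z = -16Z^3 < 0 (assuming positive values)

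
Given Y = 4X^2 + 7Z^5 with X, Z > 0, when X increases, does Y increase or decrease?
Y increases

Taking the partial derivative:
∂Y/∂X = 8X

∂Y/∂X = 8X > 0 (assuming positive values)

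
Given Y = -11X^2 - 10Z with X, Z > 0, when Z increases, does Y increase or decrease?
Y decreases

Taking the partial derivative:
∂Y/∂Z = -10

∂Y/∂Z = -10 < 0 (assuming positive values)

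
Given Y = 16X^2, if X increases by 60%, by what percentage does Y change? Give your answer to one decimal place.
156.0%

For Y = 16X^2:
If X → X(1 + 0.6)
Then Y → Y · (1 + 0.6)^2
     = Y · 2.5600

Percentage change = ((1 + 0.6)^2 − 1) × 100% = 156.0%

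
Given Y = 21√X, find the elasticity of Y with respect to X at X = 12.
Elasticity = 1/2

Elasticity = (dY/dX) · (X/Y)

dY/dX = 21/(2·√X)
At X = 12: dY/dX = 7·√3/4, Y = 42·√3

Elasticity = (7·√3/4) · (12 / (42·√3)) = 1/2

Interpretation: for a small percentage change in X, the percentage change in Y is approximately 0.50 times as large.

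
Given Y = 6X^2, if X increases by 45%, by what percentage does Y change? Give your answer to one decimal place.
110.3%

For Y = 6X^2:
If X → X(1 + 0.45)
Then Y → Y · (1 + 0.45)^2
     = Y · 2.1025

Percentage change = ((1 + 0.45)^2 − 1) × 100% ≈ 110.3%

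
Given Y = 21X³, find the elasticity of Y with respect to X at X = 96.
Elasticity = 3

Elasticity = (dY/dX) · (X/Y)

dY/dX = 63·X²
At X = 96: dY/dX = 580608, Y = 18579456

Elasticity = 580608 · (96 / 18579456) = 3

Interpretation: for a small percentage change in X, the percentage change in Y is approximately 3.00 times as large.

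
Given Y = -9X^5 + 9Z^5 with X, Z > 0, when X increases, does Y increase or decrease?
Y decreases

Taking the partial derivative:
∂Y/∂X = -45X^4

∂Y/∂X = -45X^4 < 0 (assuming positive values)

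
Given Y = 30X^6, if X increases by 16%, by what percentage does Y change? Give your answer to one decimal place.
143.6%

For Y = 30X^6:
If X → X(1 + 0.16)
Then Y → Y · (1 + 0.16)^6
     ≈ Y · 2.4364

Percentage change = ((1 + 0.16)^6 − 1) × 100% ≈ 143.6%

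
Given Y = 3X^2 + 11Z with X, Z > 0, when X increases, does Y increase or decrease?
Y increases

Taking the partial derivative:
∂Y/∂X = 6X

∂Y/∂X = 6X > 0 (assuming positive values)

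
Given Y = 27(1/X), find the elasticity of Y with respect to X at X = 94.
Elasticity = -1

Elasticity = (dY/dX) · (X/Y)

dY/dX = -27/X²
At X = 94: dY/dX = -27/8836, Y = 27/94

Elasticity = (-27/8836) · (94 / (27/94)) = -1

Interpretation: for a small percentage change in X, the percentage change in Y is approximately -1.00 times as large.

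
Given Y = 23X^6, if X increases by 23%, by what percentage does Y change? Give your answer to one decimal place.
246.3%

For Y = 23X^6:
If X → X(1 + 0.23)
Then Y → Y · (1 + 0.23)^6
     ≈ Y · 3.4628

Percentage change = ((1 + 0.23)^6 − 1) × 100% ≈ 246.3%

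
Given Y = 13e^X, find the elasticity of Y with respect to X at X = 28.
Elasticity = 28

Elasticity = (dY/dX) · (X/Y)

dY/dX = 13·e^X
At X = 28: dY/dX = 13·e^28, Y = 13·e^28

Elasticity = (13·e^28) · (28 / (13·e^28)) = 28

Interpretation: for a small percentage change in X, the percentage change in Y is approximately 28.00 times as large.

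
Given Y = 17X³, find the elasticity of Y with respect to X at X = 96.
Elasticity = 3

Elasticity = (dY/dX) · (X/Y)

dY/dX = 51·X²
At X = 96: dY/dX = 470016, Y = 15040512

Elasticity = 470016 · (96 / 15040512) = 3

Interpretation: for a small percentage change in X, the percentage change in Y is approximately 3.00 times as large.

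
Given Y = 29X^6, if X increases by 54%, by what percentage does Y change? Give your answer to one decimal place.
1233.9%

For Y = 29X^6:
If X → X(1 + 0.54)
Then Y → Y · (1 + 0.54)^6
     ≈ Y · 13.3390

Percentage change = ((1 + 0.54)^6 − 1) × 100% ≈ 1233.9%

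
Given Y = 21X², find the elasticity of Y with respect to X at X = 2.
Elasticity = 2

Elasticity = (dY/dX) · (X/Y)

dY/dX = 42·X
At X = 2: dY/dX = 84, Y = 84

Elasticity = 84 · (2 / 84) = 2

Interpretation: for a small percentage change in X, the percentage change in Y is approximately 2.00 times as large.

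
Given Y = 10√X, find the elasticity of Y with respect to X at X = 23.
Elasticity = 1/2

Elasticity = (dY/dX) · (X/Y)

dY/dX = 5/√X
At X = 23: dY/dX = 5·√23/23, Y = 10·√23

Elasticity = (5·√23/23) · (23 / (10·√23)) = 1/2

Interpretation: for a small percentage change in X, the percentage change in Y is approximately 0.50 times as large.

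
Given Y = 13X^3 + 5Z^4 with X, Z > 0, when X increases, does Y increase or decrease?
Y increases

Taking the partial derivative:
∂Y/∂X = 39X^2

∂Y/∂X = 39X^2 > 0 (assuming positive values)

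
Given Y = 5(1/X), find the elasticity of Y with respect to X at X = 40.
Elasticity = -1

Elasticity = (dY/dX) · (X/Y)

dY/dX = -5/X²
At X = 40: dY/dX = -1/320, Y = 1/8

Elasticity = (-1/320) · (40 / (1/8)) = -1

Interpretation: for a small percentage change in X, the percentage change in Y is approximately -1.00 times as large.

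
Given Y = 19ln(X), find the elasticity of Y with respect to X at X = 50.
Elasticity = 1/ln(50) ≈ 0.2556

Elasticity = (dY/dX) · (X/Y)

dY/dX = 19/X
At X = 50: dY/dX = 19/50, Y = 19·ln(50)

Elasticity = (19/50) · (50 / (19·ln(50))) = 1/ln(50) ≈ 0.2556

Interpretation: for a small percentage change in X, the percentage change in Y is approximately 0.26 times as large.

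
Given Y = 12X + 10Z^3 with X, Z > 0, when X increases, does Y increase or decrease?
Y increases

Taking the partial derivative:
∂Y/∂X = 12

∂Y/∂X = 12 > 0 (assuming positive values)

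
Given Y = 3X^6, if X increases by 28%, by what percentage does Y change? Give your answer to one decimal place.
339.8%

For Y = 3X^6:
If X → X(1 + 0.28)
Then Y → Y · (1 + 0.28)^6
     ≈ Y · 4.3980

Percentage change = ((1 + 0.28)^6 − 1) × 100% ≈ 339.8%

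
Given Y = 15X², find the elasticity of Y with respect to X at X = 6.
Elasticity = 2

Elasticity = (dY/dX) · (X/Y)

dY/dX = 30·X
At X = 6: dY/dX = 180, Y = 540

Elasticity = 180 · (6 / 540) = 2

Interpretation: for a small percentage change in X, the percentage change in Y is approximately 2.00 times as large.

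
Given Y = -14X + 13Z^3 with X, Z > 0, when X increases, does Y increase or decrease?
Y decreases

Taking the partial derivative:
∂Y/∂X = -14

∂Y/∂X = -14 < 0 (assuming positive values)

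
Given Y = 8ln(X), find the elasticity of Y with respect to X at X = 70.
Elasticity = 1/ln(70) ≈ 0.2354

Elasticity = (dY/dX) · (X/Y)

dY/dX = 8/X
At X = 70: dY/dX = 4/35, Y = 8·ln(70)

Elasticity = (4/35) · (70 / (8·ln(70))) = 1/ln(70) ≈ 0.2354

Interpretation: for a small percentage change in X, the percentage change in Y is approximately 0.24 times as large.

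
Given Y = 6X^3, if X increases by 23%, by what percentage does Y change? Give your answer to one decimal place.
86.1%

For Y = 6X^3:
If X → X(1 + 0.23)
Then Y → Y · (1 + 0.23)^3
     ≈ Y · 1.8609

Percentage change = ((1 + 0.23)^3 − 1) × 100% ≈ 86.1%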